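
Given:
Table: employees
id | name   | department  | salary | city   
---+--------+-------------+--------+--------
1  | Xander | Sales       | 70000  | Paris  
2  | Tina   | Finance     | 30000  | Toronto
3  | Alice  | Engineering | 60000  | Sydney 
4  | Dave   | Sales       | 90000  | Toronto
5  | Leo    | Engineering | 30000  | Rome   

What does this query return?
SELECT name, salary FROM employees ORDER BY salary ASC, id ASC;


Sorting by salary ASC, then id ASC for ties

5 rows:
Tina, 30000
Leo, 30000
Alice, 60000
Xander, 70000
Dave, 90000


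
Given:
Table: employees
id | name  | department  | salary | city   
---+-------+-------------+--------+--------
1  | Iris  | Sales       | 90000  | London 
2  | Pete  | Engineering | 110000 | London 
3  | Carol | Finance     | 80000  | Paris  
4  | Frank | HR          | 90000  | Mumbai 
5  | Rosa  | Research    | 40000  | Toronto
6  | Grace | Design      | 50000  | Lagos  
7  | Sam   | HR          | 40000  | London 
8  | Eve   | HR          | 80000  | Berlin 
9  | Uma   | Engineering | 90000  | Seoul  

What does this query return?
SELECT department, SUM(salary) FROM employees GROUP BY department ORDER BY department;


Summing salary within each department:
  Design: 50000 = 50000
  Engineering: 110000 + 90000 = 200000
  Finance: 80000 = 80000
  HR: 90000 + 40000 + 80000 = 210000
  Research: 40000 = 40000
  Sales: 90000 = 90000


6 groups:
Design, 50000
Engineering, 200000
Finance, 80000
HR, 210000
Research, 40000
Sales, 90000


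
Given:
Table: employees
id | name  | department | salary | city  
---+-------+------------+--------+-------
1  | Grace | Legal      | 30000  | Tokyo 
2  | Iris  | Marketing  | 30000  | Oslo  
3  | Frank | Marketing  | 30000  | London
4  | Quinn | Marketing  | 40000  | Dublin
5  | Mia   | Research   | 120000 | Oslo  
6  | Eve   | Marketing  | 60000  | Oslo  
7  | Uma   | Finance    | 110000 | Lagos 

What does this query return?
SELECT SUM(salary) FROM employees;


SUM(salary) = 30000 + 30000 + 30000 + 40000 + 120000 + 60000 + 110000 = 420000

420000


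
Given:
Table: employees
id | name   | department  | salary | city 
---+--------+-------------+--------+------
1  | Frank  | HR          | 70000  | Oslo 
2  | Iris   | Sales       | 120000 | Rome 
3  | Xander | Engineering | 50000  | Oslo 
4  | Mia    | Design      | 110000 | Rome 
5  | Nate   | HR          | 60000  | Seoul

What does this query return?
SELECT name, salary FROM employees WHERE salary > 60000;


Filtering: salary > 60000
Matching: 3 rows

3 rows:
Frank, 70000
Iris, 120000
Mia, 110000


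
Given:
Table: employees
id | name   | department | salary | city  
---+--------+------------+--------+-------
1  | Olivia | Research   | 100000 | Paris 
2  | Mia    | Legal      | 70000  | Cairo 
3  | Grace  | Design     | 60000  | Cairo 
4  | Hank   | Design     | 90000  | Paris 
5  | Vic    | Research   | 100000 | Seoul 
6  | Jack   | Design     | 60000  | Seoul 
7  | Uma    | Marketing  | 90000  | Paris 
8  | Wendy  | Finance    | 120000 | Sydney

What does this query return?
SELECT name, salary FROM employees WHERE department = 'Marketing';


Filtering: department = 'Marketing'
Matching rows: 1

1 rows:
Uma, 90000


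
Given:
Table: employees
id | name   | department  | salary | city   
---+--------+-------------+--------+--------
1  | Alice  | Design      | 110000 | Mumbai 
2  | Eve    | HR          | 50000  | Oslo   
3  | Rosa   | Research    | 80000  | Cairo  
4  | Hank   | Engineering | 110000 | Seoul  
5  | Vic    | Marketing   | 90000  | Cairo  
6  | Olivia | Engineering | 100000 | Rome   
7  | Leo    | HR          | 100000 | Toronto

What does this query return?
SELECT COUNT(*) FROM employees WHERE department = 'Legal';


Counting rows where department = 'Legal'


0


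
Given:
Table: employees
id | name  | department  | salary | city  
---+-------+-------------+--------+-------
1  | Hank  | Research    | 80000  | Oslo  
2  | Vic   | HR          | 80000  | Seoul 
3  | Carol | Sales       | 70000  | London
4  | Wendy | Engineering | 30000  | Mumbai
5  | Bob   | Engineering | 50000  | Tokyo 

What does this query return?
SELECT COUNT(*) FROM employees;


COUNT(*) counts all rows

5


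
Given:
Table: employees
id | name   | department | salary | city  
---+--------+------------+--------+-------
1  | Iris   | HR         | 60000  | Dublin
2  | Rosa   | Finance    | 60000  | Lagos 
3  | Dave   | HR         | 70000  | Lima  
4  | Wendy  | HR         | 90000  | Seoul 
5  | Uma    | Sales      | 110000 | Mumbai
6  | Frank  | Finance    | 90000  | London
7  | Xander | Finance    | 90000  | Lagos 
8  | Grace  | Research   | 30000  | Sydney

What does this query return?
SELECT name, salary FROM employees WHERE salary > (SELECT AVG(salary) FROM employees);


Subquery: AVG(salary) = 75000.0
Filtering: salary > 75000.0
  Wendy (90000) -> MATCH
  Uma (110000) -> MATCH
  Frank (90000) -> MATCH
  Xander (90000) -> MATCH


4 rows:
Wendy, 90000
Uma, 110000
Frank, 90000
Xander, 90000


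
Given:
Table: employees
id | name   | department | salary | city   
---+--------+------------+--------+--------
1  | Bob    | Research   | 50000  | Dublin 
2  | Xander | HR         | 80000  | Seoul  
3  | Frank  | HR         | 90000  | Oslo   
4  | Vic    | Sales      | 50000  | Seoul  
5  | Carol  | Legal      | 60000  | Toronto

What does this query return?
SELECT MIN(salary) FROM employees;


Salaries: 50000, 80000, 90000, 50000, 60000
MIN = 50000

50000


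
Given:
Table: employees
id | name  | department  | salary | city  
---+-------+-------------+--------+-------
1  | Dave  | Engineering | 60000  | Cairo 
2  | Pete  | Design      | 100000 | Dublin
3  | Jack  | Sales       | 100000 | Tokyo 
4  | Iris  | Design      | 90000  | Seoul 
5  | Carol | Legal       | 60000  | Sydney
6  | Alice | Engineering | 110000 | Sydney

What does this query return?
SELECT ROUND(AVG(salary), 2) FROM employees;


SUM(salary) = 520000
COUNT = 6
ROUND(AVG, 2) = ROUND(520000 / 6, 2) = 86666.67

86666.67


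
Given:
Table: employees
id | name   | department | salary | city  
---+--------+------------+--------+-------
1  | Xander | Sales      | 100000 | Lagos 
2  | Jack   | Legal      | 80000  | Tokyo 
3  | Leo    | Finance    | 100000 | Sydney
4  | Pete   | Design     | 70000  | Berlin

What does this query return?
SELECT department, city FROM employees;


Projecting columns: department, city

4 rows:
Sales, Lagos
Legal, Tokyo
Finance, Sydney
Design, Berlin


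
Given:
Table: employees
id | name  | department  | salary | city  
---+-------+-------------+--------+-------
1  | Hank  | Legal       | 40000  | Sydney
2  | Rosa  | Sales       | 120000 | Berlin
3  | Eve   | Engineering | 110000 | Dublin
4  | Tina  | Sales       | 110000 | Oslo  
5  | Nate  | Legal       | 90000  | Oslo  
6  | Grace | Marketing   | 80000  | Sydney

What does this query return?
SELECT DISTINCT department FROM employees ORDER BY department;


All 'department' values (row order): Legal, Sales, Engineering, Sales, Legal, Marketing
Removing duplicates leaves 4 unique value(s).

4 values:
Engineering
Legal
Marketing
Sales


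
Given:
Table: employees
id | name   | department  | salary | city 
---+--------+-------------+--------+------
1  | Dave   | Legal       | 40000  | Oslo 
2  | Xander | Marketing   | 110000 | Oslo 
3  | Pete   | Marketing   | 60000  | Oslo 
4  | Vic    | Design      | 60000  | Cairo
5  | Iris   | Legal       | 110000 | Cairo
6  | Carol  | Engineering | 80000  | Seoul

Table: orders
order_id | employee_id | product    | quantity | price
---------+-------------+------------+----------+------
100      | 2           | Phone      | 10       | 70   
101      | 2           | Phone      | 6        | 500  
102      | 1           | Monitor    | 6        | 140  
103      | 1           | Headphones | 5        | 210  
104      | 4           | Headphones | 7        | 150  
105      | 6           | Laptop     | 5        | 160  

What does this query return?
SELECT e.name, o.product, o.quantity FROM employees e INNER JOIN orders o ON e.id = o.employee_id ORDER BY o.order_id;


Joining employees.id = orders.employee_id:
  employee Xander (id=2) -> order Phone
  employee Xander (id=2) -> order Phone
  employee Dave (id=1) -> order Monitor
  employee Dave (id=1) -> order Headphones
  employee Vic (id=4) -> order Headphones
  employee Carol (id=6) -> order Laptop


6 rows:
Xander, Phone, 10
Xander, Phone, 6
Dave, Monitor, 6
Dave, Headphones, 5
Vic, Headphones, 7
Carol, Laptop, 5


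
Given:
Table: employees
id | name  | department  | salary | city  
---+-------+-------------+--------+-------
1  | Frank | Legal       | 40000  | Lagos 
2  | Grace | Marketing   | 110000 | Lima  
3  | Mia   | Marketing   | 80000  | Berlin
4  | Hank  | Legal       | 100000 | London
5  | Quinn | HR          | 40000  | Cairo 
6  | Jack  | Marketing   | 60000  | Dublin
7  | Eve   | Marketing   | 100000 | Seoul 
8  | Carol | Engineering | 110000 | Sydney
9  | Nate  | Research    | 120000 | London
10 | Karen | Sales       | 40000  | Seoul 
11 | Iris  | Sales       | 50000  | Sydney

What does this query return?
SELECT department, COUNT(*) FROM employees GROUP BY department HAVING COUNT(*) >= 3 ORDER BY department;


Groups with count >= 3:
  Marketing: 4 -> PASS
  Engineering: 1 -> filtered out
  HR: 1 -> filtered out
  Legal: 2 -> filtered out
  Research: 1 -> filtered out
  Sales: 2 -> filtered out


1 groups:
Marketing, 4


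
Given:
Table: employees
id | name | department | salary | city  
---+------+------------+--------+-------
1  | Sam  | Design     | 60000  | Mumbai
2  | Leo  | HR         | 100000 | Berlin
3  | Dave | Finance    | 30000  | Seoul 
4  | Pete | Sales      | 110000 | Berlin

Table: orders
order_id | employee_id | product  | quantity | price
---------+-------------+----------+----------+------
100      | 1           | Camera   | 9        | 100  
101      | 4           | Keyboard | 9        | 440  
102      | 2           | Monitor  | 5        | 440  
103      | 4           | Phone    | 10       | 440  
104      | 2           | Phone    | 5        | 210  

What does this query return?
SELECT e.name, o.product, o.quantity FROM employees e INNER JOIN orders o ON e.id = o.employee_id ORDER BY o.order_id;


Joining employees.id = orders.employee_id:
  employee Sam (id=1) -> order Camera
  employee Pete (id=4) -> order Keyboard
  employee Leo (id=2) -> order Monitor
  employee Pete (id=4) -> order Phone
  employee Leo (id=2) -> order Phone


5 rows:
Sam, Camera, 9
Pete, Keyboard, 9
Leo, Monitor, 5
Pete, Phone, 10
Leo, Phone, 5


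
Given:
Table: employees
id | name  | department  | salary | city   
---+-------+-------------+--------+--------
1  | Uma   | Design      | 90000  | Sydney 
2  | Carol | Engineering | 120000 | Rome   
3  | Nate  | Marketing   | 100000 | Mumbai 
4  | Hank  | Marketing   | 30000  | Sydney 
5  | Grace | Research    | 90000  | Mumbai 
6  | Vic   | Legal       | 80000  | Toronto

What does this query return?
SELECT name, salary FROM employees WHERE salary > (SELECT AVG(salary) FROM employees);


Subquery: AVG(salary) = 85000.0
Filtering: salary > 85000.0
  Uma (90000) -> MATCH
  Carol (120000) -> MATCH
  Nate (100000) -> MATCH
  Grace (90000) -> MATCH


4 rows:
Uma, 90000
Carol, 120000
Nate, 100000
Grace, 90000


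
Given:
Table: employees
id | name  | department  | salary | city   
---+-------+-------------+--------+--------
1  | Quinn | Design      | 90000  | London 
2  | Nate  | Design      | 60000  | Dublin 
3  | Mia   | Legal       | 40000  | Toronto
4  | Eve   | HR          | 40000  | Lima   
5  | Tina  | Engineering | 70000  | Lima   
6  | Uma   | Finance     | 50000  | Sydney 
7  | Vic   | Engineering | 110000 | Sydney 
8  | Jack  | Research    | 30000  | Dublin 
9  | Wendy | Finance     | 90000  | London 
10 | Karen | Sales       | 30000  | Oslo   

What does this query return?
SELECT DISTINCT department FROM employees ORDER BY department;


All 'department' values (row order): Design, Design, Legal, HR, Engineering, Finance, Engineering, Research, Finance, Sales
Removing duplicates leaves 7 unique value(s).

7 values:
Design
Engineering
Finance
HR
Legal
Research
Sales


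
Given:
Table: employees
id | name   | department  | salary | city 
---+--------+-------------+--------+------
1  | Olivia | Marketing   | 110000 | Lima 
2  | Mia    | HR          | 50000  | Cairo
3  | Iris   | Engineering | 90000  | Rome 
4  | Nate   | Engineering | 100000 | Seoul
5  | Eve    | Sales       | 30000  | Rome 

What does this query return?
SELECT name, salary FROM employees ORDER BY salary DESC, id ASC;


Sorting by salary DESC, then id ASC for ties

5 rows:
Olivia, 110000
Nate, 100000
Iris, 90000
Mia, 50000
Eve, 30000


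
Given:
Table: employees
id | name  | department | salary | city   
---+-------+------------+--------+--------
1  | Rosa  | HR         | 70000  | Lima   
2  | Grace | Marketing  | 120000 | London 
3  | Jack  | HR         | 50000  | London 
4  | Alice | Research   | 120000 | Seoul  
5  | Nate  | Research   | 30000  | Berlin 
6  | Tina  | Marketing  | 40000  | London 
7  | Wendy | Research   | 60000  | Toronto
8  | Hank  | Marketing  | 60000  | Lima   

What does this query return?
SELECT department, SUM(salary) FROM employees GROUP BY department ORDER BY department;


Summing salary within each department:
  HR: 70000 + 50000 = 120000
  Marketing: 120000 + 40000 + 60000 = 220000
  Research: 120000 + 30000 + 60000 = 210000


3 groups:
HR, 120000
Marketing, 220000
Research, 210000


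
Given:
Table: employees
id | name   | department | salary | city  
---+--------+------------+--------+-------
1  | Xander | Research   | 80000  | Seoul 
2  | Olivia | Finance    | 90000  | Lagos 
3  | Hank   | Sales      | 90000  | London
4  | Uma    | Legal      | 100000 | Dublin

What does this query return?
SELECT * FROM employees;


SELECT * returns all 4 rows with all columns

4 rows:
1, Xander, Research, 80000, Seoul
2, Olivia, Finance, 90000, Lagos
3, Hank, Sales, 90000, London
4, Uma, Legal, 100000, Dublin


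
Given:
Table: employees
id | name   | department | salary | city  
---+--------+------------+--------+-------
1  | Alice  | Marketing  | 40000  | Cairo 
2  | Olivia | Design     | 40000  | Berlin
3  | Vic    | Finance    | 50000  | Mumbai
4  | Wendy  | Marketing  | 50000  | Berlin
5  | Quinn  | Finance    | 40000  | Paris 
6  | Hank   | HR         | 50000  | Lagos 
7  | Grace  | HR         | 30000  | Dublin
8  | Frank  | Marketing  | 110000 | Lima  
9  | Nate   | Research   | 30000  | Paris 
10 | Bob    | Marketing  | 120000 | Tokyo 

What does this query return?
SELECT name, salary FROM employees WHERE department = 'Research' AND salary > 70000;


Filtering: department = 'Research' AND salary > 70000
Matching: 0 rows

Empty result set (0 rows)


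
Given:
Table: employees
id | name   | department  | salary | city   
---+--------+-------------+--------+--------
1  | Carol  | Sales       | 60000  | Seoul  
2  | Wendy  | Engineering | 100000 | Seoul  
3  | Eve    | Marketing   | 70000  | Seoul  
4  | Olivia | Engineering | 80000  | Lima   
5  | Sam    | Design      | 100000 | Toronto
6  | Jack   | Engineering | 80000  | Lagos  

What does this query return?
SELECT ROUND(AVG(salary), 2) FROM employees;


SUM(salary) = 490000
COUNT = 6
ROUND(AVG, 2) = ROUND(490000 / 6, 2) = 81666.67

81666.67


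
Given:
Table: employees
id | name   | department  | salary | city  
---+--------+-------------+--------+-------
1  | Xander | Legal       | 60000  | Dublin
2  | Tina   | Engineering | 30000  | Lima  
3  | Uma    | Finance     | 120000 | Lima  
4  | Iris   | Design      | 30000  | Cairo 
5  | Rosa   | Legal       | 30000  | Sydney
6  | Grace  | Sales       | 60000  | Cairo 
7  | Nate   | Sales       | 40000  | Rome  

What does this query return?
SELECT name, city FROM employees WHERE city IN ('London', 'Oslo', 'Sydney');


Filtering: city IN ('London', 'Oslo', 'Sydney')
Matching: 1 rows

1 rows:
Rosa, Sydney


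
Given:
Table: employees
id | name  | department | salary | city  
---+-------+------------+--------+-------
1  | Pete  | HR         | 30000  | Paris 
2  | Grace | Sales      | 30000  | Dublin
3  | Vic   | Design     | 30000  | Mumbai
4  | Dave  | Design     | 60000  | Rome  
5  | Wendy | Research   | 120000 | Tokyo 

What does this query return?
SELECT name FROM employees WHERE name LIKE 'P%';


LIKE 'P%' matches names starting with 'P'
Matching: 1

1 rows:
Pete


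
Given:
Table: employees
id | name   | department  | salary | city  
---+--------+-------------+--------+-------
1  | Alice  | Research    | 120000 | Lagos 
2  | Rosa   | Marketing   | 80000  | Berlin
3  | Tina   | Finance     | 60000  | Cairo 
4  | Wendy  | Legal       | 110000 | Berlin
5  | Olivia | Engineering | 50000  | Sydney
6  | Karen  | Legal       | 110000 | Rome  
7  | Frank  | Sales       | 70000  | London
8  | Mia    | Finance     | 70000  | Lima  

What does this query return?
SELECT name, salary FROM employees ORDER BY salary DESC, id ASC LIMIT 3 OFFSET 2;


Sort by salary DESC (id ASC tiebreak), then skip 2 and take 3
Rows 3 through 5

3 rows:
Karen, 110000
Rosa, 80000
Frank, 70000


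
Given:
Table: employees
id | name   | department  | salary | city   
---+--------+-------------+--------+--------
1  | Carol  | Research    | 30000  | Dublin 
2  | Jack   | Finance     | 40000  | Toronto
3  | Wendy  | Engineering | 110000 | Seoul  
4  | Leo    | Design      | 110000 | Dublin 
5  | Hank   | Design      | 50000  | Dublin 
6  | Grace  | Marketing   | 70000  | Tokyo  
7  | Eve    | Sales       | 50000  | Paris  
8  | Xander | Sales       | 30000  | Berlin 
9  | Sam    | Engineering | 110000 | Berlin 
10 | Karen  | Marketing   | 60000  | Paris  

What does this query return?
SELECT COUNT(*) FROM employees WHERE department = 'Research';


Counting rows where department = 'Research'
  Carol -> MATCH


1


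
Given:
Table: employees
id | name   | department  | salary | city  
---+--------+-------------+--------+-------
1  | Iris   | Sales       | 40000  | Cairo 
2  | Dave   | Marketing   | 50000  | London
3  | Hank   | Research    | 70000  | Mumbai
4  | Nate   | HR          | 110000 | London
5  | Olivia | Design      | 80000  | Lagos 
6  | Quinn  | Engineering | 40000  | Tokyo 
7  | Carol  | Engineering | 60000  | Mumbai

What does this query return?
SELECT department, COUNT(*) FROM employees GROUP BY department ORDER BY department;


Assigning each row to its department group:
  Iris -> Sales
  Dave -> Marketing
  Hank -> Research
  Nate -> HR
  Olivia -> Design
  Quinn -> Engineering
  Carol -> Engineering


6 groups:
Design, 1
Engineering, 2
HR, 1
Marketing, 1
Research, 1
Sales, 1


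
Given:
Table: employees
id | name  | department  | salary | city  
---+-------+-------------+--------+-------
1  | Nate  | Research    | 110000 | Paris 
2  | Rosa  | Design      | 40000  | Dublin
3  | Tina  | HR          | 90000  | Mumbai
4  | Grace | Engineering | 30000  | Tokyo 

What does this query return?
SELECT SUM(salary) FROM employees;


SUM(salary) = 110000 + 40000 + 90000 + 30000 = 270000

270000


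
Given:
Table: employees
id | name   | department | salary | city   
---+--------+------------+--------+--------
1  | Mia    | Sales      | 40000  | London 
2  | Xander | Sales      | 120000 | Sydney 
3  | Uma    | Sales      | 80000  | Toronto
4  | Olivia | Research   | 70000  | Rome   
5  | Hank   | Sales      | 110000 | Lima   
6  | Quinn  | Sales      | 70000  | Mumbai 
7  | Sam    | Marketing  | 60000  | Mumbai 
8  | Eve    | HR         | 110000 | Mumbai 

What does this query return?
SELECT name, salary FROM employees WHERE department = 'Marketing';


Filtering: department = 'Marketing'
Matching rows: 1

1 rows:
Sam, 60000


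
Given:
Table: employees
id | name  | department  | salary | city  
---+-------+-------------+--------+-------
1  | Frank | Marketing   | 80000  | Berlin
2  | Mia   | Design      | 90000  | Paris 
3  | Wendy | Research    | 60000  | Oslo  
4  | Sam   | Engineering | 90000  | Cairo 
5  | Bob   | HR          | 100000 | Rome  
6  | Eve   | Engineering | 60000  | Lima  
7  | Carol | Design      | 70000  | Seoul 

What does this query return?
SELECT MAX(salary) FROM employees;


Salaries: 80000, 90000, 60000, 90000, 100000, 60000, 70000
MAX = 100000

100000


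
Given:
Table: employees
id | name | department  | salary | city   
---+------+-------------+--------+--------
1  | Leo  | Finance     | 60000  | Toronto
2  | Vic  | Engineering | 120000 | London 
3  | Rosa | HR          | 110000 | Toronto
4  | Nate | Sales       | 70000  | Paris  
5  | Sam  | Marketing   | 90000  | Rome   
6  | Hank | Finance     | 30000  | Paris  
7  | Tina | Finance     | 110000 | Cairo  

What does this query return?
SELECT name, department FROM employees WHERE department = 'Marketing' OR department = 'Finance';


Filtering: department = 'Marketing' OR 'Finance'
Matching: 4 rows

4 rows:
Leo, Finance
Sam, Marketing
Hank, Finance
Tina, Finance


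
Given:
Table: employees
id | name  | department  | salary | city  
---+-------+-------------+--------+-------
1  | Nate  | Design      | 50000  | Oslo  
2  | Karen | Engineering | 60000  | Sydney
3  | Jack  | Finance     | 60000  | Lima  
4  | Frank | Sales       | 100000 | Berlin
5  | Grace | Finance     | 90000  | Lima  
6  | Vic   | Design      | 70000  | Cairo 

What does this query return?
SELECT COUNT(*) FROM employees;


COUNT(*) counts all rows

6


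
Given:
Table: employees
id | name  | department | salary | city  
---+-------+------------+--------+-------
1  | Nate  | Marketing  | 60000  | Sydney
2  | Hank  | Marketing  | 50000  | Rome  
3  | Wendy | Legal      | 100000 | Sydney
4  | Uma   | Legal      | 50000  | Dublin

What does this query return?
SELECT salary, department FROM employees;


Projecting columns: salary, department

4 rows:
60000, Marketing
50000, Marketing
100000, Legal
50000, Legal


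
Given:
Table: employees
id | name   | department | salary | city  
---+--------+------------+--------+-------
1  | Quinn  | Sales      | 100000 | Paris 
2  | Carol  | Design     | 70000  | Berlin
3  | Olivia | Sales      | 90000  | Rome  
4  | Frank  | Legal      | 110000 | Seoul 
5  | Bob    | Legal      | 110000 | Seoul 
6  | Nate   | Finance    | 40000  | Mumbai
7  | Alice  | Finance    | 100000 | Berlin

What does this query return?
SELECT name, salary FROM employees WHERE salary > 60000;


Filtering: salary > 60000
Matching: 6 rows

6 rows:
Quinn, 100000
Carol, 70000
Olivia, 90000
Frank, 110000
Bob, 110000
Alice, 100000


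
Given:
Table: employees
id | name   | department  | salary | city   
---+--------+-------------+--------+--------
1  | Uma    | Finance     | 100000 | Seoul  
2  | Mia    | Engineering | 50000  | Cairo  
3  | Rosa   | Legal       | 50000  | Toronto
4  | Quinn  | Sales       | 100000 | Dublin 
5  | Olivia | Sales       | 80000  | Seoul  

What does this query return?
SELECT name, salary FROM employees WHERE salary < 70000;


Filtering: salary < 70000
Matching: 2 rows

2 rows:
Mia, 50000
Rosa, 50000


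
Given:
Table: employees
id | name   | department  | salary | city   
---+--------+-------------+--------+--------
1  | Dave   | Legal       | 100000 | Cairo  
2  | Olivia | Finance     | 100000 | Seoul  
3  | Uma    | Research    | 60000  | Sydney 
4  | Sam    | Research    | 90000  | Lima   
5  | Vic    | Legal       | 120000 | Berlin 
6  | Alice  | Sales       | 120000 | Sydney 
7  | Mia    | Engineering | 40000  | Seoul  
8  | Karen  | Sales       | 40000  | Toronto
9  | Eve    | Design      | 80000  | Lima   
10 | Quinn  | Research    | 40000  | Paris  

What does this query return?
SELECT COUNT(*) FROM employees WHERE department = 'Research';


Counting rows where department = 'Research'
  Uma -> MATCH
  Sam -> MATCH
  Quinn -> MATCH


3


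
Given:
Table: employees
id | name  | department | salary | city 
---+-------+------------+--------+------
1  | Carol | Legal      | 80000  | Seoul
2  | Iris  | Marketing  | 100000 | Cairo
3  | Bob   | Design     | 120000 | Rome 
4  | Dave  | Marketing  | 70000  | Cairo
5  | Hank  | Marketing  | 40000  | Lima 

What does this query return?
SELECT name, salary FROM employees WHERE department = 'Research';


Filtering: department = 'Research'
Matching rows: 0

Empty result set (0 rows)


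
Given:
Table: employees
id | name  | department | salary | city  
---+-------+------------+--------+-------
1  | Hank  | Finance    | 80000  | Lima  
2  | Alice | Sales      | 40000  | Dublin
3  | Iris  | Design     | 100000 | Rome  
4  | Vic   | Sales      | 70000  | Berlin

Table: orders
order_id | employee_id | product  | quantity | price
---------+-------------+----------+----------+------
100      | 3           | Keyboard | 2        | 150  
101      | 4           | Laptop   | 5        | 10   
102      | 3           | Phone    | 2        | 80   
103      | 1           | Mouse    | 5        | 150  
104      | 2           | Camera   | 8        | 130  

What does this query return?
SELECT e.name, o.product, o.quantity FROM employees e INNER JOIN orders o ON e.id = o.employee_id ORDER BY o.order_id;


Joining employees.id = orders.employee_id:
  employee Iris (id=3) -> order Keyboard
  employee Vic (id=4) -> order Laptop
  employee Iris (id=3) -> order Phone
  employee Hank (id=1) -> order Mouse
  employee Alice (id=2) -> order Camera


5 rows:
Iris, Keyboard, 2
Vic, Laptop, 5
Iris, Phone, 2
Hank, Mouse, 5
Alice, Camera, 8


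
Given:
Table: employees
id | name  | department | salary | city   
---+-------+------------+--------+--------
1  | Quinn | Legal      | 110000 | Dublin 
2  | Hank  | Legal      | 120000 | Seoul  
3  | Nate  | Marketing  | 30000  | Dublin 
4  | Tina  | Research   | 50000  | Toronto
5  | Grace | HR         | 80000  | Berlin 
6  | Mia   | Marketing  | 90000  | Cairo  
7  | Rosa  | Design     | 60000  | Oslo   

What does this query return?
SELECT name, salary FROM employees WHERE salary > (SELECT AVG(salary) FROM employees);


Subquery: AVG(salary) = 77142.86
Filtering: salary > 77142.86
  Quinn (110000) -> MATCH
  Hank (120000) -> MATCH
  Grace (80000) -> MATCH
  Mia (90000) -> MATCH


4 rows:
Quinn, 110000
Hank, 120000
Grace, 80000
Mia, 90000


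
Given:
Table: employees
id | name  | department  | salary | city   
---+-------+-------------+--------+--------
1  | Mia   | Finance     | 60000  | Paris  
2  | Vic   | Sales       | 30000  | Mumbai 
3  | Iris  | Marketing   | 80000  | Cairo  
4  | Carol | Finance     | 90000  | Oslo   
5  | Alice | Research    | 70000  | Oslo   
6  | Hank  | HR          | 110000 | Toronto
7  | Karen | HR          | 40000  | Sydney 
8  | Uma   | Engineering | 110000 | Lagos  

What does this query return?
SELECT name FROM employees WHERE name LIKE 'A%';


LIKE 'A%' matches names starting with 'A'
Matching: 1

1 rows:
Alice


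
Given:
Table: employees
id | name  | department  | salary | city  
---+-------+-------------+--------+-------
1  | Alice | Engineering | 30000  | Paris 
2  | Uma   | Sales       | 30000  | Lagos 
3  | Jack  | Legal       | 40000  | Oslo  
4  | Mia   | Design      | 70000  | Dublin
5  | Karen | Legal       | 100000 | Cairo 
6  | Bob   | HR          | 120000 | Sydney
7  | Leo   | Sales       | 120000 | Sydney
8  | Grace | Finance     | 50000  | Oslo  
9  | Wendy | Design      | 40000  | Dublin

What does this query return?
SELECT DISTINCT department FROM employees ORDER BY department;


All 'department' values (row order): Engineering, Sales, Legal, Design, Legal, HR, Sales, Finance, Design
Removing duplicates leaves 6 unique value(s).

6 values:
Design
Engineering
Finance
HR
Legal
Sales


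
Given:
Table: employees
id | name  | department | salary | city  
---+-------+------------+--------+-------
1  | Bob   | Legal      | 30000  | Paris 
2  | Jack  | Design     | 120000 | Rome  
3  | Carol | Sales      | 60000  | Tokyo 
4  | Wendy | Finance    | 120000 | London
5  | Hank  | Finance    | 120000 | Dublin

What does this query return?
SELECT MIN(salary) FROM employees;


Salaries: 30000, 120000, 60000, 120000, 120000
MIN = 30000

30000


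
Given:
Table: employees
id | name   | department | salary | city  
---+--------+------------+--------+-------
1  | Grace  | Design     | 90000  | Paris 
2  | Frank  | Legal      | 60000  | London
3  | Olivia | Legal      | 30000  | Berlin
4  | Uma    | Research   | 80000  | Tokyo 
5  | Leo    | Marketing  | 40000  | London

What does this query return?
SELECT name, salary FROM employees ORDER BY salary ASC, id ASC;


Sorting by salary ASC, then id ASC for ties

5 rows:
Olivia, 30000
Leo, 40000
Frank, 60000
Uma, 80000
Grace, 90000


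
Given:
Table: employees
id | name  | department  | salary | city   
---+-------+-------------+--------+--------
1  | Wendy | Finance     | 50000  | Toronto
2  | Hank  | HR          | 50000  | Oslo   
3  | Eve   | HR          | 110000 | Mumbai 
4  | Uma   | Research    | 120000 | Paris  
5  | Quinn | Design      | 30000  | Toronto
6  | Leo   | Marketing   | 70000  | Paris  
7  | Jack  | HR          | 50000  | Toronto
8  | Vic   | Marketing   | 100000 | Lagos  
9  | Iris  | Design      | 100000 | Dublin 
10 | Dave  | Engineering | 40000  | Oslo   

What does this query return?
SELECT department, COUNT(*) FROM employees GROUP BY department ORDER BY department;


Assigning each row to its department group:
  Wendy -> Finance
  Hank -> HR
  Eve -> HR
  Uma -> Research
  Quinn -> Design
  Leo -> Marketing
  Jack -> HR
  Vic -> Marketing
  Iris -> Design
  Dave -> Engineering


6 groups:
Design, 2
Engineering, 1
Finance, 1
HR, 3
Marketing, 2
Research, 1


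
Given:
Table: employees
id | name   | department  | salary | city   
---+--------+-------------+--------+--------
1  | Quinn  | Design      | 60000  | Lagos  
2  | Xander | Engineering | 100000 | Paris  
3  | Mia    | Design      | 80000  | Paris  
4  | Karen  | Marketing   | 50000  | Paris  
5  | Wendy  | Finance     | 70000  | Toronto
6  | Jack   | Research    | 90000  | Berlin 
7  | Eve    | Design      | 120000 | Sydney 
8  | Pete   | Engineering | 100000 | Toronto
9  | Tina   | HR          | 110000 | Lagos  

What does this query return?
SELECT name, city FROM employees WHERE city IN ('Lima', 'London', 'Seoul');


Filtering: city IN ('Lima', 'London', 'Seoul')
Matching: 0 rows

Empty result set (0 rows)


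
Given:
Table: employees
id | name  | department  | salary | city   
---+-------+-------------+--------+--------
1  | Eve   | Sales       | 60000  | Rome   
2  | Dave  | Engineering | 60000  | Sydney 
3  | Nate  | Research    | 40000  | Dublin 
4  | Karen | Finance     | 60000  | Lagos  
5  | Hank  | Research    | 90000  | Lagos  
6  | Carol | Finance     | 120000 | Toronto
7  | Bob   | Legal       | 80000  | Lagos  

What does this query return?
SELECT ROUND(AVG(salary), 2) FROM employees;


SUM(salary) = 510000
COUNT = 7
ROUND(AVG, 2) = ROUND(510000 / 7, 2) = 72857.14

72857.14


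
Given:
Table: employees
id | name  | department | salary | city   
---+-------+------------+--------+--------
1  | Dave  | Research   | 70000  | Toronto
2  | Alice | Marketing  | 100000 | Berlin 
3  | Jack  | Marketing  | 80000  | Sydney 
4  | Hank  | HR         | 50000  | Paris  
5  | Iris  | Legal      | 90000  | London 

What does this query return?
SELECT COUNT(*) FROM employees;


COUNT(*) counts all rows

5


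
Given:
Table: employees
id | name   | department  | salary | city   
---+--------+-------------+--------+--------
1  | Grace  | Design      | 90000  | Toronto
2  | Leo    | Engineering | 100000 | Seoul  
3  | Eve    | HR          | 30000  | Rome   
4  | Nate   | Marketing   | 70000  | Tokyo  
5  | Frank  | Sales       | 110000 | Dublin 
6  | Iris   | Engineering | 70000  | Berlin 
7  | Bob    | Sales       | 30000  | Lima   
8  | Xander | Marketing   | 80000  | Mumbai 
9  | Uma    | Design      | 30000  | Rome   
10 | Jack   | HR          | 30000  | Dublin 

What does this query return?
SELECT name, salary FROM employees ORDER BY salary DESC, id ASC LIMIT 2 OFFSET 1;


Sort by salary DESC (id ASC tiebreak), then skip 1 and take 2
Rows 2 through 3

2 rows:
Leo, 100000
Grace, 90000


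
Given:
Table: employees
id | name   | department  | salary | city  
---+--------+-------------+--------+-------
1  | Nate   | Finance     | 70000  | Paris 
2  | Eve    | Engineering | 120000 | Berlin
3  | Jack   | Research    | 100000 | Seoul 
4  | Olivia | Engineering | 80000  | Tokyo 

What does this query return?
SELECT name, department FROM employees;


Projecting columns: name, department

4 rows:
Nate, Finance
Eve, Engineering
Jack, Research
Olivia, Engineering


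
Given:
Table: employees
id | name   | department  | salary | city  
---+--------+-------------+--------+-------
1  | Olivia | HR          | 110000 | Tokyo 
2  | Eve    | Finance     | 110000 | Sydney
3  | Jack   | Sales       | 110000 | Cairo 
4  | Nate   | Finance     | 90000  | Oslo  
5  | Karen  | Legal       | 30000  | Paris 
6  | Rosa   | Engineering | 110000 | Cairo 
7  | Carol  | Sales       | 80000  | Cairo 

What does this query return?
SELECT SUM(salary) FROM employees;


SUM(salary) = 110000 + 110000 + 110000 + 90000 + 30000 + 110000 + 80000 = 640000

640000


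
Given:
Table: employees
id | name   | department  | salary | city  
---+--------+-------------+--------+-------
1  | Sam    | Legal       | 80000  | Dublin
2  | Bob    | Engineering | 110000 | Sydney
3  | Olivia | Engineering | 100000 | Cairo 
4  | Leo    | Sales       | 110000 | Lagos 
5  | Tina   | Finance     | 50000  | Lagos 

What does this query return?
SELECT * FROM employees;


SELECT * returns all 5 rows with all columns

5 rows:
1, Sam, Legal, 80000, Dublin
2, Bob, Engineering, 110000, Sydney
3, Olivia, Engineering, 100000, Cairo
4, Leo, Sales, 110000, Lagos
5, Tina, Finance, 50000, Lagos


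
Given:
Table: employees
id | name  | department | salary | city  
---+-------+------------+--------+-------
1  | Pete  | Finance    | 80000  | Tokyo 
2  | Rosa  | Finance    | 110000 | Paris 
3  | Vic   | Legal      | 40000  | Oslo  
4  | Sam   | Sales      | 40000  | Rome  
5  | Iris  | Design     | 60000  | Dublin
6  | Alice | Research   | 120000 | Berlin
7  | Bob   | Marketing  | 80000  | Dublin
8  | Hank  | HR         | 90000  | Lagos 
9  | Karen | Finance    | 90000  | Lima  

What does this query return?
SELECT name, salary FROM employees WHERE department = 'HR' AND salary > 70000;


Filtering: department = 'HR' AND salary > 70000
Matching: 1 rows

1 rows:
Hank, 90000


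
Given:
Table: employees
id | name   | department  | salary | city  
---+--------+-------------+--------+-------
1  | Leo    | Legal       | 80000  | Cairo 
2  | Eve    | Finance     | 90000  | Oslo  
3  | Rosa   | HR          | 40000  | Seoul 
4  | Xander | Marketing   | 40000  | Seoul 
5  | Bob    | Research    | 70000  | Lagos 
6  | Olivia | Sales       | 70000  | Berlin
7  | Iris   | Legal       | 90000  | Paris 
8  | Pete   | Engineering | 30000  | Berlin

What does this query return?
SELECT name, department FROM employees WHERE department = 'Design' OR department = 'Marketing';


Filtering: department = 'Design' OR 'Marketing'
Matching: 1 rows

1 rows:
Xander, Marketing


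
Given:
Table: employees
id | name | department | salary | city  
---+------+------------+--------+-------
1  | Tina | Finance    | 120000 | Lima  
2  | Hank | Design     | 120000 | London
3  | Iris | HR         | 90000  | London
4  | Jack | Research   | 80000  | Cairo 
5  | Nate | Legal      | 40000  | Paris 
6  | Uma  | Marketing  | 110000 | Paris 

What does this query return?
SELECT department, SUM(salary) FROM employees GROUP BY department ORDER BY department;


Summing salary within each department:
  Design: 120000 = 120000
  Finance: 120000 = 120000
  HR: 90000 = 90000
  Legal: 40000 = 40000
  Marketing: 110000 = 110000
  Research: 80000 = 80000


6 groups:
Design, 120000
Finance, 120000
HR, 90000
Legal, 40000
Marketing, 110000
Research, 80000


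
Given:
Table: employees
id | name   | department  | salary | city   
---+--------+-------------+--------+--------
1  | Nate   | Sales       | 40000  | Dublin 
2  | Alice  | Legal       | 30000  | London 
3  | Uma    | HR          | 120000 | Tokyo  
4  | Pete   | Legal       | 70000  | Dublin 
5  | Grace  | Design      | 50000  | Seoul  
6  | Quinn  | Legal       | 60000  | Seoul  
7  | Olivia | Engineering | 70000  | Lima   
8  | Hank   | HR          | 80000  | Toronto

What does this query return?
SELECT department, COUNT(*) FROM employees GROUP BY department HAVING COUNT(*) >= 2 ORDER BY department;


Groups with count >= 2:
  HR: 2 -> PASS
  Legal: 3 -> PASS
  Design: 1 -> filtered out
  Engineering: 1 -> filtered out
  Sales: 1 -> filtered out


2 groups:
HR, 2
Legal, 3


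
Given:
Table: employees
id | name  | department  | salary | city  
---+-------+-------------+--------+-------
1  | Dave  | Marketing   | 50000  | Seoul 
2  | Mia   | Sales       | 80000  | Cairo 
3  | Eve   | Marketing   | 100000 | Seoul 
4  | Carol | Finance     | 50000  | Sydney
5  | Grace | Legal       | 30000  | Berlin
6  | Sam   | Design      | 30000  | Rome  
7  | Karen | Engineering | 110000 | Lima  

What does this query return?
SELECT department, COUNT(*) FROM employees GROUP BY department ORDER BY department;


Assigning each row to its department group:
  Dave -> Marketing
  Mia -> Sales
  Eve -> Marketing
  Carol -> Finance
  Grace -> Legal
  Sam -> Design
  Karen -> Engineering


6 groups:
Design, 1
Engineering, 1
Finance, 1
Legal, 1
Marketing, 2
Sales, 1


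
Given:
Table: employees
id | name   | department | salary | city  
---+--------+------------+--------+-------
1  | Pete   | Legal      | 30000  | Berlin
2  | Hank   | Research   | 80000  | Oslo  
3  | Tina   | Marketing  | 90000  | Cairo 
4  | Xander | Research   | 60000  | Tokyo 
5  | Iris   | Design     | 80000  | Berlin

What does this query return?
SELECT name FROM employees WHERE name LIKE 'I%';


LIKE 'I%' matches names starting with 'I'
Matching: 1

1 rows:
Iris


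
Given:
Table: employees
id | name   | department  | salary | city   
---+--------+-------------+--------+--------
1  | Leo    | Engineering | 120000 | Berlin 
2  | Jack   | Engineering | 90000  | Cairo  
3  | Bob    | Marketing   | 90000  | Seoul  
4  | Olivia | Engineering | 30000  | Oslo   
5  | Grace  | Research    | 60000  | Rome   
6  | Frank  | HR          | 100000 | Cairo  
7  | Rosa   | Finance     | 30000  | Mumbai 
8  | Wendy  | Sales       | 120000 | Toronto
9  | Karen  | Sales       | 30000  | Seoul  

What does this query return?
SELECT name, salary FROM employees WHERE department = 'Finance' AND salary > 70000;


Filtering: department = 'Finance' AND salary > 70000
Matching: 0 rows

Empty result set (0 rows)


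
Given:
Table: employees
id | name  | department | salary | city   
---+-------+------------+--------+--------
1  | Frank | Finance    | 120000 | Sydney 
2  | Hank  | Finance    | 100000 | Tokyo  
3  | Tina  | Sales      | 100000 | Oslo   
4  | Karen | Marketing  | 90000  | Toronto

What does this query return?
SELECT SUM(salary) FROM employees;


SUM(salary) = 120000 + 100000 + 100000 + 90000 = 410000

410000


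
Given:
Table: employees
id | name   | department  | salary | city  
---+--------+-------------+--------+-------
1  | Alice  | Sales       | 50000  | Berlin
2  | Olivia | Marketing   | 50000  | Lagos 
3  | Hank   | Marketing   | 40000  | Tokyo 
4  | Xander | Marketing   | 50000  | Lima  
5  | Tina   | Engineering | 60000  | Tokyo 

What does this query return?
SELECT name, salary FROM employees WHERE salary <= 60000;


Filtering: salary <= 60000
Matching: 5 rows

5 rows:
Alice, 50000
Olivia, 50000
Hank, 40000
Xander, 50000
Tina, 60000


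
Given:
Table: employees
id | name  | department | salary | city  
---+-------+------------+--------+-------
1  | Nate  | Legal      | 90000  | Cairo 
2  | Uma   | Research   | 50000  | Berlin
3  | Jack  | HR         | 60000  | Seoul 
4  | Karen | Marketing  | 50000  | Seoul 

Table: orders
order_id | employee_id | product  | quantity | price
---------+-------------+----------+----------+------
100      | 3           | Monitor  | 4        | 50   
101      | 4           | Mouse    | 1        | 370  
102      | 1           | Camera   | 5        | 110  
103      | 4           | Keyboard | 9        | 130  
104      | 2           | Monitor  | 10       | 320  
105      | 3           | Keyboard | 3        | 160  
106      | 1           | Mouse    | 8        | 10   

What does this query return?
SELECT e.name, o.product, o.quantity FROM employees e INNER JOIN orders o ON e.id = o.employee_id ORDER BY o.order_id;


Joining employees.id = orders.employee_id:
  employee Jack (id=3) -> order Monitor
  employee Karen (id=4) -> order Mouse
  employee Nate (id=1) -> order Camera
  employee Karen (id=4) -> order Keyboard
  employee Uma (id=2) -> order Monitor
  employee Jack (id=3) -> order Keyboard
  employee Nate (id=1) -> order Mouse


7 rows:
Jack, Monitor, 4
Karen, Mouse, 1
Nate, Camera, 5
Karen, Keyboard, 9
Uma, Monitor, 10
Jack, Keyboard, 3
Nate, Mouse, 8
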